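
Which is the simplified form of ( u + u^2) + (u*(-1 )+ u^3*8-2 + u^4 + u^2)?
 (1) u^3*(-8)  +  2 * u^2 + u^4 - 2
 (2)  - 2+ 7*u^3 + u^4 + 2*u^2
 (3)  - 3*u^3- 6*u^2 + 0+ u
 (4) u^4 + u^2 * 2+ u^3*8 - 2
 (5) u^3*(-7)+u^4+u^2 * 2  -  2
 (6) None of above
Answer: 4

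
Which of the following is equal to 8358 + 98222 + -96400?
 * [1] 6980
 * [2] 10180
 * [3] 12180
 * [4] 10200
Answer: 2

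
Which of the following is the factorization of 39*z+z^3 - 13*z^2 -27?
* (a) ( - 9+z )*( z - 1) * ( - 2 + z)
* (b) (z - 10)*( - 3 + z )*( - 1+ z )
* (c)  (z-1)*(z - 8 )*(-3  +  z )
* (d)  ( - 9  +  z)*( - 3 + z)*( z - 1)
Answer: d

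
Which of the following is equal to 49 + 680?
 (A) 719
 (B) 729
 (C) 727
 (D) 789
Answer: B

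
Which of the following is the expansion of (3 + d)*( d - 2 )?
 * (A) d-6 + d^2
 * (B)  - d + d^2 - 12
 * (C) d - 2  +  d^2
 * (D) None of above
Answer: A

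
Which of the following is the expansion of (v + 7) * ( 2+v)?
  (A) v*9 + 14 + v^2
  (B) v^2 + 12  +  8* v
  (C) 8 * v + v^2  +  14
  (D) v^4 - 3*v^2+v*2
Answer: A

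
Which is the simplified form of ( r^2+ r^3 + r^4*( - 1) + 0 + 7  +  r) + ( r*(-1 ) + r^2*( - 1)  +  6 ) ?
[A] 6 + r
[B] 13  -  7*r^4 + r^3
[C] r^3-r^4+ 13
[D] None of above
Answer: C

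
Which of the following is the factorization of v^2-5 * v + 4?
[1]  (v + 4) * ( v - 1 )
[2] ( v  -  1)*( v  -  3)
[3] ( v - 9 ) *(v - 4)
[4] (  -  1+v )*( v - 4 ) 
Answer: 4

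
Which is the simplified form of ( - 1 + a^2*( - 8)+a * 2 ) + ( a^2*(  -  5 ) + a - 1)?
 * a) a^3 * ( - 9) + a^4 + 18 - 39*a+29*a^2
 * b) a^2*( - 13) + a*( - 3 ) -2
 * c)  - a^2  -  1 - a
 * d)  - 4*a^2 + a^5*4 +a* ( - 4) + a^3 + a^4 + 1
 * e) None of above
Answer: e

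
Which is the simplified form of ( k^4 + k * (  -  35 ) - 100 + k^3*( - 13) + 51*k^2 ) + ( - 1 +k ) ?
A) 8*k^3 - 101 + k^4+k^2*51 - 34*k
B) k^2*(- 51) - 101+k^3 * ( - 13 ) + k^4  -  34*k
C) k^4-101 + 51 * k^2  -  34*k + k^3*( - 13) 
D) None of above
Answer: C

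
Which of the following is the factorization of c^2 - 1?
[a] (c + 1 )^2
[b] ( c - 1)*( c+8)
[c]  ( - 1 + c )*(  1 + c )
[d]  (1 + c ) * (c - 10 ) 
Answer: c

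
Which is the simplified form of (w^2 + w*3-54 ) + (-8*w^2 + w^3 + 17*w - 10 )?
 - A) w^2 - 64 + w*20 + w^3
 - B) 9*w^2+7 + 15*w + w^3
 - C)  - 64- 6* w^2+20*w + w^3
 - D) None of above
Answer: D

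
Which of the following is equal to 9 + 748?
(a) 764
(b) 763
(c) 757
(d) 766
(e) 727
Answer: c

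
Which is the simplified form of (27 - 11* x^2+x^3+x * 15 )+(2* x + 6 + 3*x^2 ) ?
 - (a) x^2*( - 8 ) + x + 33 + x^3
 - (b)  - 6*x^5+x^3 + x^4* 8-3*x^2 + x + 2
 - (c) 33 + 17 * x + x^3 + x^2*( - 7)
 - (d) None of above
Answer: d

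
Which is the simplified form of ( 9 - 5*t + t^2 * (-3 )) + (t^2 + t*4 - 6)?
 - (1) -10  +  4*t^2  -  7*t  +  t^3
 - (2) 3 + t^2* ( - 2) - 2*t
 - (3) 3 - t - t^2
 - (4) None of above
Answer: 4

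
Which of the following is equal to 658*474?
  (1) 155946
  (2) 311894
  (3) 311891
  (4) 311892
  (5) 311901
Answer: 4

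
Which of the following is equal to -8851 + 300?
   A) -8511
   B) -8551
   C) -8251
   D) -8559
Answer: B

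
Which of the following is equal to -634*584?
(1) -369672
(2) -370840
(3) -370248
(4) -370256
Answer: 4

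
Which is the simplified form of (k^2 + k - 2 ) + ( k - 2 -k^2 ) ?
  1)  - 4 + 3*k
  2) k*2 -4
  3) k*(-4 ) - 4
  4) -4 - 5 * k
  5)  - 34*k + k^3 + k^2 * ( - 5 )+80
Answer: 2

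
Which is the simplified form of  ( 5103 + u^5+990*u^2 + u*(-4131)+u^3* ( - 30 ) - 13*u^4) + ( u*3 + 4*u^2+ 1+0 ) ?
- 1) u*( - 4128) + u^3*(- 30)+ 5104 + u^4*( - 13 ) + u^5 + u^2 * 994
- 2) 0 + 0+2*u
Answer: 1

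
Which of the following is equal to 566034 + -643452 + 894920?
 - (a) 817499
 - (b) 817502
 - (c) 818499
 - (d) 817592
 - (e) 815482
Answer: b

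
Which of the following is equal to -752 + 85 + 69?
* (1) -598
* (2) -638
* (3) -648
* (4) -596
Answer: 1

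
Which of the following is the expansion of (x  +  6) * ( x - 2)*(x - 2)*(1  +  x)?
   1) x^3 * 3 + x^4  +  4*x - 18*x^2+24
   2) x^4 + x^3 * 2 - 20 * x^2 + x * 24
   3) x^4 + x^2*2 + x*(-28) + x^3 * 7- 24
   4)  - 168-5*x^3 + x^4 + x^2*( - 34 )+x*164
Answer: 1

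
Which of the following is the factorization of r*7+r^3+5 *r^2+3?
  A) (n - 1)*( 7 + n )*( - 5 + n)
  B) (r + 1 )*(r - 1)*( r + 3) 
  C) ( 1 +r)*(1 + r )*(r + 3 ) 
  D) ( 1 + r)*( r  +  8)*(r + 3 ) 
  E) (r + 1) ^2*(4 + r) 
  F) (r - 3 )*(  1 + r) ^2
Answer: C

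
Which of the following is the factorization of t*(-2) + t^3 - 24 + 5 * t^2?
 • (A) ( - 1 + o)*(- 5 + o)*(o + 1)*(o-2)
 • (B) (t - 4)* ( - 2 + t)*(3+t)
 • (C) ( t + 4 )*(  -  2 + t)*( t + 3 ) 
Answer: C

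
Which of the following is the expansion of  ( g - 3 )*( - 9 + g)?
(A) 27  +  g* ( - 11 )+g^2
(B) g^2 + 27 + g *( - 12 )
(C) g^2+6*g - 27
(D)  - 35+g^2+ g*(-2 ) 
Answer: B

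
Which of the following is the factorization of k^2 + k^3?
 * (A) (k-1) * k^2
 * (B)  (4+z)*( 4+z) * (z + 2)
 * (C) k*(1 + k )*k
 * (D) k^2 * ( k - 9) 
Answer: C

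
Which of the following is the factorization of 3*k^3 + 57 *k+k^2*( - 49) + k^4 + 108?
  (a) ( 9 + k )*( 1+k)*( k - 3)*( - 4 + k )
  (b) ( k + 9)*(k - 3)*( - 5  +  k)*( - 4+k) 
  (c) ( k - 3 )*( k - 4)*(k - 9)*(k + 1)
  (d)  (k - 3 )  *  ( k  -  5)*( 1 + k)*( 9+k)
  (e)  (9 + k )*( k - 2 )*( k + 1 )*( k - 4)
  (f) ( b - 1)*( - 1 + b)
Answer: a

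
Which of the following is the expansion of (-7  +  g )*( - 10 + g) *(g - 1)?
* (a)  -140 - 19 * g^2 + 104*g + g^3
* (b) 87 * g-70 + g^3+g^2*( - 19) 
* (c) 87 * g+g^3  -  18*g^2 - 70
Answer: c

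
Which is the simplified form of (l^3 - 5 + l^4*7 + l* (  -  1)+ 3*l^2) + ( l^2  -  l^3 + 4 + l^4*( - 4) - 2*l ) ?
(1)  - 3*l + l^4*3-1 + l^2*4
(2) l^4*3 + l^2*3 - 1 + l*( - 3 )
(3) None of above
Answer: 1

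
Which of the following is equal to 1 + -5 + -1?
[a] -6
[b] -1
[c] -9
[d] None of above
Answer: d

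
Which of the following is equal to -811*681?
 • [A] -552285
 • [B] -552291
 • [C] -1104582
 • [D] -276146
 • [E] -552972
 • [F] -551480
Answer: B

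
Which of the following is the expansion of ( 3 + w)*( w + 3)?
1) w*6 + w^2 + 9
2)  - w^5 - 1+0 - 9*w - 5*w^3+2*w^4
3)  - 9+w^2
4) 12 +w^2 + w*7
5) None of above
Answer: 1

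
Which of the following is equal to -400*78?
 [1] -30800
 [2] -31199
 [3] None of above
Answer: 3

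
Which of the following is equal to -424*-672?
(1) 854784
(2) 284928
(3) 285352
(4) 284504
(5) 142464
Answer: 2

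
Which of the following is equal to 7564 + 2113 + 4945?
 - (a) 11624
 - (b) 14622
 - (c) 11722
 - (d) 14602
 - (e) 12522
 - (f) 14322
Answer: b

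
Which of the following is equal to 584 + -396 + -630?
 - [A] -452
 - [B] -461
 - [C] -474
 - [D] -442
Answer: D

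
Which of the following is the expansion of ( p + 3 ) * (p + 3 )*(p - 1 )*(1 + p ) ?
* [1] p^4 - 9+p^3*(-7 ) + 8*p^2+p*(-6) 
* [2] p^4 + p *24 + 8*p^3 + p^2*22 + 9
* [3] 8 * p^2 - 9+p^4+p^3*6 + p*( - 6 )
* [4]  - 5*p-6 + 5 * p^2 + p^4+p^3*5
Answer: 3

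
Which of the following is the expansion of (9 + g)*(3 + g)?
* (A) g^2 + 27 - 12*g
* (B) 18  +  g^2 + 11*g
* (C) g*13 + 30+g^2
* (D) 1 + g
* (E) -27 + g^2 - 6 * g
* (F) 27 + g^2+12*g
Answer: F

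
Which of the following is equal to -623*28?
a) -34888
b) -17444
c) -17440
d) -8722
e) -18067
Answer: b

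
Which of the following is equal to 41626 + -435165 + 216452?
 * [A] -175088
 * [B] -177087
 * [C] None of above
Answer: B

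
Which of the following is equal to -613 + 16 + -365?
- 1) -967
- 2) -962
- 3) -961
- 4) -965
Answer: 2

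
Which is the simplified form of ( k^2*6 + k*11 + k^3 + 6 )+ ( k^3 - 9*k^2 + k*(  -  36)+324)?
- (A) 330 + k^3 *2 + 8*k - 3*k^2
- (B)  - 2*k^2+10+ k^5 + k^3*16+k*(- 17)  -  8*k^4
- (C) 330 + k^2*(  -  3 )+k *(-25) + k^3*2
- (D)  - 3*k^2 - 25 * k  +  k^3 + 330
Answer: C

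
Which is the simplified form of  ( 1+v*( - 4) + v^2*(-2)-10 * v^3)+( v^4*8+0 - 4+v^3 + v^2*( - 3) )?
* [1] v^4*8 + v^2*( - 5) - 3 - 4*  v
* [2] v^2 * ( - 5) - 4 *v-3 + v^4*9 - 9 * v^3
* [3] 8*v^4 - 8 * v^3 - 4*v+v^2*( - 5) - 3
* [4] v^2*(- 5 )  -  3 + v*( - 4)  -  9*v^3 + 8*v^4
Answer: 4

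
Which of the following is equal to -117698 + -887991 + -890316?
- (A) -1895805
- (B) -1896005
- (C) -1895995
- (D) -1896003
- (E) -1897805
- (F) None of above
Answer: B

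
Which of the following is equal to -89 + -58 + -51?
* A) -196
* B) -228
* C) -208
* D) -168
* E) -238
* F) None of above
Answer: F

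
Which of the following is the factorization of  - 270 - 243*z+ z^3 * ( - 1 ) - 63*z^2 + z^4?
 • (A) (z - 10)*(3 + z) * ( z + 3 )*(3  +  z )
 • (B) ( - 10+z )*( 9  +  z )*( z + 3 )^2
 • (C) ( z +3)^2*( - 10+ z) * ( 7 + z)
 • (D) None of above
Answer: A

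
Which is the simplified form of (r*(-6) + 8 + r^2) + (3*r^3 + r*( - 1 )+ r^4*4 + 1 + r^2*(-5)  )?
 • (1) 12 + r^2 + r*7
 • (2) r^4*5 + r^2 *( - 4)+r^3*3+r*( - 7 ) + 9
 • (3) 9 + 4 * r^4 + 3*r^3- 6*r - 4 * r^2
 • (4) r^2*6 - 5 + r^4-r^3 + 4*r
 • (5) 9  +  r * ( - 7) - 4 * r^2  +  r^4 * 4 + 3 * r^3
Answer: 5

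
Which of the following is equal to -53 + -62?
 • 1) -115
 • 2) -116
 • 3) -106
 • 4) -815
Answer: 1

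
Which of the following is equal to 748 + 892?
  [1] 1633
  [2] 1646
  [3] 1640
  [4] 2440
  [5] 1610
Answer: 3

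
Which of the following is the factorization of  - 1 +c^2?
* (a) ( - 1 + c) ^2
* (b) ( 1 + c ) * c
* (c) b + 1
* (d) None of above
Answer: d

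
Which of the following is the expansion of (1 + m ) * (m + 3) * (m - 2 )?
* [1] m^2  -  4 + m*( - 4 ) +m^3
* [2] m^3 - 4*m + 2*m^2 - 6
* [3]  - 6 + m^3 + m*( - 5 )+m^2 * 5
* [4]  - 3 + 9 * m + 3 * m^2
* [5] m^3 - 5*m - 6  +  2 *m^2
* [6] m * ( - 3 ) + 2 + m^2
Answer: 5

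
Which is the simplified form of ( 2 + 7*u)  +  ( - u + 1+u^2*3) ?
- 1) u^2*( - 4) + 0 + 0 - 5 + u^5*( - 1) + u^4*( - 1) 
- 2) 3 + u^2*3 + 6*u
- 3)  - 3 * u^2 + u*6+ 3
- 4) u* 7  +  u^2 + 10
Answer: 2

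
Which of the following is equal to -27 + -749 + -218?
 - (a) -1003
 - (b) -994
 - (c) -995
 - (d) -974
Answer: b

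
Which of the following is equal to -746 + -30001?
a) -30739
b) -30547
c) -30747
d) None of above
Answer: c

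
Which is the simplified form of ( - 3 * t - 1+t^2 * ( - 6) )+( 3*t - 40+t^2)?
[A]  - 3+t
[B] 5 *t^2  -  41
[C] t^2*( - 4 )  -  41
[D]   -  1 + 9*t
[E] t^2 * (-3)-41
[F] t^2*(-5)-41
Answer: F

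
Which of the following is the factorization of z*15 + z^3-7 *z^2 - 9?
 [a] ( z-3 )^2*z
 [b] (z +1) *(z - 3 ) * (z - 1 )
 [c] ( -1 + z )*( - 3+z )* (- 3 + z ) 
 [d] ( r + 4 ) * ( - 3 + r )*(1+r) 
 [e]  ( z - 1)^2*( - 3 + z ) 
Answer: c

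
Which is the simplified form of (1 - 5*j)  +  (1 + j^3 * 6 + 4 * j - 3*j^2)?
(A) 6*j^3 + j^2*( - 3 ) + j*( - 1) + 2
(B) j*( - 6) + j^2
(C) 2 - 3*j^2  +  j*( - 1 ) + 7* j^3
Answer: A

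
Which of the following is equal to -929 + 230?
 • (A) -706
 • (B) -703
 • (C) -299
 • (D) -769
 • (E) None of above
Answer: E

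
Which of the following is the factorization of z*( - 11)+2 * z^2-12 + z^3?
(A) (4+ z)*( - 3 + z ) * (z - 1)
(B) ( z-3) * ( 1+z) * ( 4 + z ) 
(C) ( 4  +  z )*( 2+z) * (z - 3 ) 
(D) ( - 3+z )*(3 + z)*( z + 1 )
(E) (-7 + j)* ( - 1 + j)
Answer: B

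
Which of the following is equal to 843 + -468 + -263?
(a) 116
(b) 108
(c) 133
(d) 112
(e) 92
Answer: d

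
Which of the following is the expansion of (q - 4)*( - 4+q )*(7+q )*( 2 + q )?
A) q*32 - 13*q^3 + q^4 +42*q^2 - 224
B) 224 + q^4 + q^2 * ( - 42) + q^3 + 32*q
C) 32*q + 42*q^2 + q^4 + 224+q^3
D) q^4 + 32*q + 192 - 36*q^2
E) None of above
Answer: B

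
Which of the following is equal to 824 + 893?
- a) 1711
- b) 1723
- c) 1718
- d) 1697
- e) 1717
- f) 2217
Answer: e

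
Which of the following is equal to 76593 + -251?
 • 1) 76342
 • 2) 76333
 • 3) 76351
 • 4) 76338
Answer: 1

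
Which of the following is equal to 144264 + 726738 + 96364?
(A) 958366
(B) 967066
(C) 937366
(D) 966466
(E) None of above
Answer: E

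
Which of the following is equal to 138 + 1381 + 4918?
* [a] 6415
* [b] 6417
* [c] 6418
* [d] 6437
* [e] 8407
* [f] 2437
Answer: d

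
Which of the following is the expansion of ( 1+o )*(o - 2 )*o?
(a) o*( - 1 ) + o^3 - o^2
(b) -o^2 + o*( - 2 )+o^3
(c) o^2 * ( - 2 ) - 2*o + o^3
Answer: b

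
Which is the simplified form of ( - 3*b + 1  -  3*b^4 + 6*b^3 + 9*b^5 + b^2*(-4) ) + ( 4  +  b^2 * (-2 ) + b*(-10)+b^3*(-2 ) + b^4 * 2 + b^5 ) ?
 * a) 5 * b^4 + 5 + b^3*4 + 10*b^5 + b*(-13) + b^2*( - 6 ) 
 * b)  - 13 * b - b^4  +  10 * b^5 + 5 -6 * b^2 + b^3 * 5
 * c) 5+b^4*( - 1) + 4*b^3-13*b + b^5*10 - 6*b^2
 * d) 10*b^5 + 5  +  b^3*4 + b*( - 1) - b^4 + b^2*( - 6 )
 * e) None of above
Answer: c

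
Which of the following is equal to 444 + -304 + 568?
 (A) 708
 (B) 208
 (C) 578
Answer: A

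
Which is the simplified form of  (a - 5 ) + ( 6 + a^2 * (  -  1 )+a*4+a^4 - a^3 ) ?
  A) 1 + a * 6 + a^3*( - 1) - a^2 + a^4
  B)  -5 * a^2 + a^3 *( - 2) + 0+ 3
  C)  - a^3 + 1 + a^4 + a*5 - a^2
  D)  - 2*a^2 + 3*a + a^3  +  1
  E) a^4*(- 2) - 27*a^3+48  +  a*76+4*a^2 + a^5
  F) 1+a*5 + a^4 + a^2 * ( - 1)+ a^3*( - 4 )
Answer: C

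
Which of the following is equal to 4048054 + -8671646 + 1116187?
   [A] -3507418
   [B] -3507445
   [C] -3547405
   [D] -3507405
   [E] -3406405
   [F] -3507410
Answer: D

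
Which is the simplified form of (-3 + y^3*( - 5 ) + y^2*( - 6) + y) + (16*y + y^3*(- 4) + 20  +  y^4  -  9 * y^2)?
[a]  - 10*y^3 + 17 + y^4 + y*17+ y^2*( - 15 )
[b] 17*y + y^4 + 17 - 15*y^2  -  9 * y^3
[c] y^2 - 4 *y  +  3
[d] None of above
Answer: b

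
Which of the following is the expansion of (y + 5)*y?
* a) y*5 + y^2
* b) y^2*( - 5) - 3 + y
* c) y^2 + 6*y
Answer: a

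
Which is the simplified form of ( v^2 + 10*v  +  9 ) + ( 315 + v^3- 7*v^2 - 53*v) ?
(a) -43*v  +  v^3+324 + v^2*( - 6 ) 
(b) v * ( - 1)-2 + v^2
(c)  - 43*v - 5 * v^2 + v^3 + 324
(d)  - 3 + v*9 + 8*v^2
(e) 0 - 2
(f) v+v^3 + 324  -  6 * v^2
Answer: a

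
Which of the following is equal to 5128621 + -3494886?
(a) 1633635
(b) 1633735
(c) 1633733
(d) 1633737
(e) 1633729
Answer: b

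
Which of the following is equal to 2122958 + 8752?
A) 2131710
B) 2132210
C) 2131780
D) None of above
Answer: A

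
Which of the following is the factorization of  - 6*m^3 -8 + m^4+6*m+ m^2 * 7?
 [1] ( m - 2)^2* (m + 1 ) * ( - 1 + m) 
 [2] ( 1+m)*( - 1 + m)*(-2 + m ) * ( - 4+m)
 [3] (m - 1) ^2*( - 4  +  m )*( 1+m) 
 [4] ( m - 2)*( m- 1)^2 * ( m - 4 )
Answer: 2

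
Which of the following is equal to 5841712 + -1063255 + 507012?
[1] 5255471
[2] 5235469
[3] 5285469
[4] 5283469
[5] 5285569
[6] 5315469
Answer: 3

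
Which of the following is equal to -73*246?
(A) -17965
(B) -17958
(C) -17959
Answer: B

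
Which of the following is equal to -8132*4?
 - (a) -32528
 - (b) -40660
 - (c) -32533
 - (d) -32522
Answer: a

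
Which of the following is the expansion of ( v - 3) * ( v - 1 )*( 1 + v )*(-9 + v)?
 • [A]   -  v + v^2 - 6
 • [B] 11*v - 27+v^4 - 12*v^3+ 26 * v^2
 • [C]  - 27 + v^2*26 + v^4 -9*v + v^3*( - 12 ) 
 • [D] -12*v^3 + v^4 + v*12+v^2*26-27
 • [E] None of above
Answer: D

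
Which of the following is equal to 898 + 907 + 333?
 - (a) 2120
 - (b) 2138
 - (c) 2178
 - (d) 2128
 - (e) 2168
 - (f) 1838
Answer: b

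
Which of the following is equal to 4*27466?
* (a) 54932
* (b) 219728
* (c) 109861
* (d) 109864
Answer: d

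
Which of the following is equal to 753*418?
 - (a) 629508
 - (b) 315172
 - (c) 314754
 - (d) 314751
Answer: c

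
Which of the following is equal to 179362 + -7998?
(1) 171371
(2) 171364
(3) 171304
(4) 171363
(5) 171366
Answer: 2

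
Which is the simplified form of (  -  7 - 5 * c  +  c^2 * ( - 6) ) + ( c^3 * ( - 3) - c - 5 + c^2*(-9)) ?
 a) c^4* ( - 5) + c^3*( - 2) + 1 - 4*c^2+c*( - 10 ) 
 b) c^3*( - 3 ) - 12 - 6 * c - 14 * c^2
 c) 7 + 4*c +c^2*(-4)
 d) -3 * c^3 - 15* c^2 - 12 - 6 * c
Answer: d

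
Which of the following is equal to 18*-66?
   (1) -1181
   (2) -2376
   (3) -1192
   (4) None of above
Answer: 4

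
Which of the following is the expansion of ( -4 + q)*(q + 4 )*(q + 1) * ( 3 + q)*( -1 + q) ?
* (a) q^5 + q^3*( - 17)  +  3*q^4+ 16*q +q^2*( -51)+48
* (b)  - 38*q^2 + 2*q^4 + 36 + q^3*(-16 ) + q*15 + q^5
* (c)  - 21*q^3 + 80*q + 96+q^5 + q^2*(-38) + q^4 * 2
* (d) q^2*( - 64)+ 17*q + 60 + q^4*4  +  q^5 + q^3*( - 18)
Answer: a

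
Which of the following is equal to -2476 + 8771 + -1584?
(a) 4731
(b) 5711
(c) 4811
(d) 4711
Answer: d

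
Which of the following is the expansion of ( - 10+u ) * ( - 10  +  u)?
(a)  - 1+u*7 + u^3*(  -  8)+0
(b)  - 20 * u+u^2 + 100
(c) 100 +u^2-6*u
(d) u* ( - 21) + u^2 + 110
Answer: b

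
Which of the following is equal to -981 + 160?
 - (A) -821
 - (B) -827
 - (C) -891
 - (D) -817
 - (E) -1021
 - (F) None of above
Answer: A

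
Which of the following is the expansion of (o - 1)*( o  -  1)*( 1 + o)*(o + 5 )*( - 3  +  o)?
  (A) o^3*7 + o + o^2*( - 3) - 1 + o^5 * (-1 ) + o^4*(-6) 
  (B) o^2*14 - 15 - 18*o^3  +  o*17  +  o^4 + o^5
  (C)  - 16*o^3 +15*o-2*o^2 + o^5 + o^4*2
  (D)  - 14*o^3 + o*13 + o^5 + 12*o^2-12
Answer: B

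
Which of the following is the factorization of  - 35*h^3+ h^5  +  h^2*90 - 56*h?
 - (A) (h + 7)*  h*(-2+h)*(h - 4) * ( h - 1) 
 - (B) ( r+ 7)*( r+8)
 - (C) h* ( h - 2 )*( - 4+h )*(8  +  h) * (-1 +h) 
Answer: A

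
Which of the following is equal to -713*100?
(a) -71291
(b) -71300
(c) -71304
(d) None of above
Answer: b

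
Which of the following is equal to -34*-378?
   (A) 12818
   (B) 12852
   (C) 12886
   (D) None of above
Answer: B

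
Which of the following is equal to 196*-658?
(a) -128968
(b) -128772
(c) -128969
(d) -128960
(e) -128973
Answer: a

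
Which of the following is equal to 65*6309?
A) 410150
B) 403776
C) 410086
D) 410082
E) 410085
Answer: E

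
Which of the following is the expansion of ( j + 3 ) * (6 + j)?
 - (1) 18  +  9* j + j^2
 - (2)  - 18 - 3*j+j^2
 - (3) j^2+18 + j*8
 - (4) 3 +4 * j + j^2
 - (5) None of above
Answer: 1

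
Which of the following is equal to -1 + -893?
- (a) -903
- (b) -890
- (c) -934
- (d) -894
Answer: d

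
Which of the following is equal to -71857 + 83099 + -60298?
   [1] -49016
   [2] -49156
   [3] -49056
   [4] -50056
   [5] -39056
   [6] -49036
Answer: 3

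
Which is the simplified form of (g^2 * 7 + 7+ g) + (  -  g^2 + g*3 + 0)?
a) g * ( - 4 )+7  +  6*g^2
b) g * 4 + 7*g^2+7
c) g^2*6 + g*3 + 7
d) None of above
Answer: d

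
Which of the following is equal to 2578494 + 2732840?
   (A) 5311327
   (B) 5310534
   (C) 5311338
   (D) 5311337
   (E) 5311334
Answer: E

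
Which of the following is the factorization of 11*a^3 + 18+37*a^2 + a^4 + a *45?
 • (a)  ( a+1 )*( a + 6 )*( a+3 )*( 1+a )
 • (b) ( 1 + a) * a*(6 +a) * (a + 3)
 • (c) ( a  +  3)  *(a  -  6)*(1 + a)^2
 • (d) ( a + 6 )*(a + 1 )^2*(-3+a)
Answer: a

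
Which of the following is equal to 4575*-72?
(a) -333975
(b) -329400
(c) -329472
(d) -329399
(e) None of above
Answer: b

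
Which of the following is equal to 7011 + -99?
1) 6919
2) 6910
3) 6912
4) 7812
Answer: 3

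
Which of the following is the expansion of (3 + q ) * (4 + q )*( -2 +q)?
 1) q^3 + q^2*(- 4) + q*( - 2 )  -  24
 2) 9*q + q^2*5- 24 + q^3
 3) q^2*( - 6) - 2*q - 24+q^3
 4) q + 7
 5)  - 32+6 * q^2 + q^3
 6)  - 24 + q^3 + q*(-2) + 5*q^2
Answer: 6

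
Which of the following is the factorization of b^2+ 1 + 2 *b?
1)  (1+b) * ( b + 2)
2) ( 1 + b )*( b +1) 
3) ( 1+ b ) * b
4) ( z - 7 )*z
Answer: 2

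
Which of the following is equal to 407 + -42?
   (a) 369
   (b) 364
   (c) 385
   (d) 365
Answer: d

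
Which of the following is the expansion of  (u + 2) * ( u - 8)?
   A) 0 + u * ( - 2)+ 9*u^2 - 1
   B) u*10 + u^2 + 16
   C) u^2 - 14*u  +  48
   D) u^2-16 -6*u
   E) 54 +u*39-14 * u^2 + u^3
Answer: D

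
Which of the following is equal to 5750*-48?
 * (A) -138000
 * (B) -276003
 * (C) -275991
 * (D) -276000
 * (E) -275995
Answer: D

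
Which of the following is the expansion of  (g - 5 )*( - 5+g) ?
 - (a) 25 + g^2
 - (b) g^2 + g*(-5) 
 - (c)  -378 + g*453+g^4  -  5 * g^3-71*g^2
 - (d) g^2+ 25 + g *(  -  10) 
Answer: d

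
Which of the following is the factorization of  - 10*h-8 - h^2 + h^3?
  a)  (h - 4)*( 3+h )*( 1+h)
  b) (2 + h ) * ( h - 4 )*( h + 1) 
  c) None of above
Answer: b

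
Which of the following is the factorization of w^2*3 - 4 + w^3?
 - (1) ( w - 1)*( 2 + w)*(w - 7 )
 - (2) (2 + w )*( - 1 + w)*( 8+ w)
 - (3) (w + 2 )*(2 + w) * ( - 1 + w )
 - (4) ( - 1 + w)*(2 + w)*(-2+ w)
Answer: 3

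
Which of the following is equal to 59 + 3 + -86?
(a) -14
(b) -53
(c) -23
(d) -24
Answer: d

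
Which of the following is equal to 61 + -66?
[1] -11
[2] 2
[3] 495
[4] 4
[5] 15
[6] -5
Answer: 6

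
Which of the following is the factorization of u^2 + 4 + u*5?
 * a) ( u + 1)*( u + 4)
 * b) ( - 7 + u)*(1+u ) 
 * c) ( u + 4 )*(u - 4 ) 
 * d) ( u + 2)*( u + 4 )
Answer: a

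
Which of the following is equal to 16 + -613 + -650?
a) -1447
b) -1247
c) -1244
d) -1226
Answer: b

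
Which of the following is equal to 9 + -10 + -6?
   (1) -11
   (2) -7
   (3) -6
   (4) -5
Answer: 2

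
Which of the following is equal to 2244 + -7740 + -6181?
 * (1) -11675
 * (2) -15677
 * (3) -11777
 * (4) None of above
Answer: 4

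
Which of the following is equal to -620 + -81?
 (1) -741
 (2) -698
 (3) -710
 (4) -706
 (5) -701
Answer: 5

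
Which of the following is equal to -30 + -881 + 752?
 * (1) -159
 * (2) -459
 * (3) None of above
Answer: 1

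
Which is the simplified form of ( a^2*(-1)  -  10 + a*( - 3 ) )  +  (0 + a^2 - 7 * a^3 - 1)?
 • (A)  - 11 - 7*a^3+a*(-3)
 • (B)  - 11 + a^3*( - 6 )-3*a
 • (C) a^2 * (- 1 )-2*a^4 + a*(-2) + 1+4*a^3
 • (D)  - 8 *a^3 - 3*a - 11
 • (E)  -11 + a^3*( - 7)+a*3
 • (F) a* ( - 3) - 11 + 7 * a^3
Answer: A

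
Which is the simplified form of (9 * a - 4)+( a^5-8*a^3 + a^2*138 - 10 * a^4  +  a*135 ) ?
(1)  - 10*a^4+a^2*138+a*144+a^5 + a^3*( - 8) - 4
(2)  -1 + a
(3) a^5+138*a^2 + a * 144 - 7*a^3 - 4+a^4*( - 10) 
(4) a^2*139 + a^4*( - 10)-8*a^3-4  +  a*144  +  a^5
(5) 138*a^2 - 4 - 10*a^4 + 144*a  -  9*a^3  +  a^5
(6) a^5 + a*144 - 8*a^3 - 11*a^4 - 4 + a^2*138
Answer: 1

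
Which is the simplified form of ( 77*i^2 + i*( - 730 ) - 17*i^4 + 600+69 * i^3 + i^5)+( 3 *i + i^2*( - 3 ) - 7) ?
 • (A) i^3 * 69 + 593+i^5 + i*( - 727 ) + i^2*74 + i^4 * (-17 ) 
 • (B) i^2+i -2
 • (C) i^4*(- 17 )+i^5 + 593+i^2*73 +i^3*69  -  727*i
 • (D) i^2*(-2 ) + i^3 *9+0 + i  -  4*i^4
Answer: A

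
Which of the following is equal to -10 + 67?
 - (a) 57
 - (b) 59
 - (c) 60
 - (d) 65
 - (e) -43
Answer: a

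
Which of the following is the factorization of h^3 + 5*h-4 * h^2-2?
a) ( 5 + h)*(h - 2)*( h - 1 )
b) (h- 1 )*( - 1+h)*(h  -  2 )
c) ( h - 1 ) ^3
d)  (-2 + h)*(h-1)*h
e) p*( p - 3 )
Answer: b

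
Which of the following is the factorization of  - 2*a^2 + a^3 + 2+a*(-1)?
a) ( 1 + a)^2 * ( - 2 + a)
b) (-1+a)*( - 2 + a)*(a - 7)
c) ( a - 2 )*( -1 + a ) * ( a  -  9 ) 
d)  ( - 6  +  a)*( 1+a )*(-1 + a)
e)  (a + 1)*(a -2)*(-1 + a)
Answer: e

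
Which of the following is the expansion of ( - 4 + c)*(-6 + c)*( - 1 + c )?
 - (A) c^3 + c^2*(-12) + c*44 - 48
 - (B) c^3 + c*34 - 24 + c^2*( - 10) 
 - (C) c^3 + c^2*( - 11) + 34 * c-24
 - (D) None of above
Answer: C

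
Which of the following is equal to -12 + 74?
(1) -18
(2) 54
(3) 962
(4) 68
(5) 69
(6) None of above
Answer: 6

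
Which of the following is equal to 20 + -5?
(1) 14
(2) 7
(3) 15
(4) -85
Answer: 3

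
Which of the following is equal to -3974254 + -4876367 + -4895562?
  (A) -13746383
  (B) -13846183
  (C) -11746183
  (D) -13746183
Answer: D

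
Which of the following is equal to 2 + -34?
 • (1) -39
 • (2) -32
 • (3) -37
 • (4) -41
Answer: 2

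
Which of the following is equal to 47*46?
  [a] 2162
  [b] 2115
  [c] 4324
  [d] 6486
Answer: a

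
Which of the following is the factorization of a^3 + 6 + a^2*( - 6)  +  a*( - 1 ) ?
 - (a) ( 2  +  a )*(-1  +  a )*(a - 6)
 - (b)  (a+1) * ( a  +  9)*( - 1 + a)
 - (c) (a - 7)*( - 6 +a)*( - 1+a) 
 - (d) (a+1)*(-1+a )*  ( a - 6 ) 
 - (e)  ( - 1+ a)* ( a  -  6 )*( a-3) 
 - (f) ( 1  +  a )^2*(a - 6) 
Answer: d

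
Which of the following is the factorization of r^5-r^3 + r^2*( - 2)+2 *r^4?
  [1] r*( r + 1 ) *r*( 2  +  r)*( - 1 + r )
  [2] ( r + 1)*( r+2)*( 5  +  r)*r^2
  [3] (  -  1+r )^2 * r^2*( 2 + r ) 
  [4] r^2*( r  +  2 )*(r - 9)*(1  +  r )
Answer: 1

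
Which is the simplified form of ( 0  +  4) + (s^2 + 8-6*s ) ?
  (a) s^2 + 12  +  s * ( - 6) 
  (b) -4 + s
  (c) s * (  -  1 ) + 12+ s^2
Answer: a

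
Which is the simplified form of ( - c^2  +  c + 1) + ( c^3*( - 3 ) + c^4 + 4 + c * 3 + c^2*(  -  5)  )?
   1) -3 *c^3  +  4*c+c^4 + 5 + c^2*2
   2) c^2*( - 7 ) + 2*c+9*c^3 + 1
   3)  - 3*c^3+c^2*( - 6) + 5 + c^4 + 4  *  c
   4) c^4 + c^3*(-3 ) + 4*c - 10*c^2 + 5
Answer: 3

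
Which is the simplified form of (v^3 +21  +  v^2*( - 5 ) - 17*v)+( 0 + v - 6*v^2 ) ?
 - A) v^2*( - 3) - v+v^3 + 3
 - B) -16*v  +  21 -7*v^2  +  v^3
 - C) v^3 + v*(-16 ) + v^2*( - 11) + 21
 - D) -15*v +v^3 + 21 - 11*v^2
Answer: C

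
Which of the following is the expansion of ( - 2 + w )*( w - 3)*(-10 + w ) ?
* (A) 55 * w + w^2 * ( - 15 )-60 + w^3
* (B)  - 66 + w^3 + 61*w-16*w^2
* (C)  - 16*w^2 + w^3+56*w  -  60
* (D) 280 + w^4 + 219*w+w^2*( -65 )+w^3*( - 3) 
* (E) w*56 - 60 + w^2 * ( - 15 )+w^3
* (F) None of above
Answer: E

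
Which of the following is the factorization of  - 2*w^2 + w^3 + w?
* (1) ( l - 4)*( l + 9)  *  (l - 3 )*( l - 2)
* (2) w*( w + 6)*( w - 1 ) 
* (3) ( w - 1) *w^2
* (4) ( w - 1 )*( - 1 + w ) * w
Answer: 4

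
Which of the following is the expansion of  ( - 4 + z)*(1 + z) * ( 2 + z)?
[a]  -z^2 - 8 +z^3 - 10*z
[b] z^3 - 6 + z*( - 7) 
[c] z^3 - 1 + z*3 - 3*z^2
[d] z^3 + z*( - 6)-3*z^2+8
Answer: a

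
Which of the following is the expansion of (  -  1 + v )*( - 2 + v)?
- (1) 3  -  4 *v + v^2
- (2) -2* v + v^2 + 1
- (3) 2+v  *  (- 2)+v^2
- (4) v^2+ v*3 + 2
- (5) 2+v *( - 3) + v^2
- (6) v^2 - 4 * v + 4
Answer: 5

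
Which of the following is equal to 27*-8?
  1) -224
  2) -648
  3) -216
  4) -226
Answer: 3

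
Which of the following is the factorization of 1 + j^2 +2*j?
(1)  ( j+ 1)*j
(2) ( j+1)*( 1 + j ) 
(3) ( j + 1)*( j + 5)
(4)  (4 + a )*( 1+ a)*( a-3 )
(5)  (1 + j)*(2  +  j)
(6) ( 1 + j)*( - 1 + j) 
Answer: 2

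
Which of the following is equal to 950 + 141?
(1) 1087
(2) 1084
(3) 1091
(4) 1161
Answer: 3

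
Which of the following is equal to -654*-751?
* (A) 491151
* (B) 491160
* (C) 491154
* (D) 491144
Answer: C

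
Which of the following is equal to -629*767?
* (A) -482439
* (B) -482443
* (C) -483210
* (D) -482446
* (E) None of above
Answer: B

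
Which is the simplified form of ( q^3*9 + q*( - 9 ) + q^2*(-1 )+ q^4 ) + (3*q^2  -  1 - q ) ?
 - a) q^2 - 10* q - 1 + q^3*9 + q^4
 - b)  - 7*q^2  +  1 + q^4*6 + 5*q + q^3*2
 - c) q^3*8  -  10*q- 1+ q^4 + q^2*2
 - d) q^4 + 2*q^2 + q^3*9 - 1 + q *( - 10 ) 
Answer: d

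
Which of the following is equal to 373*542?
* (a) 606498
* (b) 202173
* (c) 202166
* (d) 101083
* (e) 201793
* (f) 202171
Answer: c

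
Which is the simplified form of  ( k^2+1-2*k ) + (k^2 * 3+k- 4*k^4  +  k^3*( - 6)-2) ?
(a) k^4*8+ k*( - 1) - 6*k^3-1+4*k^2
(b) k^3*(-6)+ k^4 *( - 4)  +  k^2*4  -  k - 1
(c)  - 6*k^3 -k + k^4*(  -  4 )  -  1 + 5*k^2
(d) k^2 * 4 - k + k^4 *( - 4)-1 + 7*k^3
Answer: b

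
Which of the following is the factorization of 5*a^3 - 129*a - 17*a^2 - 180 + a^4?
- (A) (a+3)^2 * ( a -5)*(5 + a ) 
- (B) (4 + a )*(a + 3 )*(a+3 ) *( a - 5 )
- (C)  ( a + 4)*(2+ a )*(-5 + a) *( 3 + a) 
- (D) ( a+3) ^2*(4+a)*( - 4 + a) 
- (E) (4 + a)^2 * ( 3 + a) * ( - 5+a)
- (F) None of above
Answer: B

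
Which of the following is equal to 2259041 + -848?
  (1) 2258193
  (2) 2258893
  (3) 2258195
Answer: 1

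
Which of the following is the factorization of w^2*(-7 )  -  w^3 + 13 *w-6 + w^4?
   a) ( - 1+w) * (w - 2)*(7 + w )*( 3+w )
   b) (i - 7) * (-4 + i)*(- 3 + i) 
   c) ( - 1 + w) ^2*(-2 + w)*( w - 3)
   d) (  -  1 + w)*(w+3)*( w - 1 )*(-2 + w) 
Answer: d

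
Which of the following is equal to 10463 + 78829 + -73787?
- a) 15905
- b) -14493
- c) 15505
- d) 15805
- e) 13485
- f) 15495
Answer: c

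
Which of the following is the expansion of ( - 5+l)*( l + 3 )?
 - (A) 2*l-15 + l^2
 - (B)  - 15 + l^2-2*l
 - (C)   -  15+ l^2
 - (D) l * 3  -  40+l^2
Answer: B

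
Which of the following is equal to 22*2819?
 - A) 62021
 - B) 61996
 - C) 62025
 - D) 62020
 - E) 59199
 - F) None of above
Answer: F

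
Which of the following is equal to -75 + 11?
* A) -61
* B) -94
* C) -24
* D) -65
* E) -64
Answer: E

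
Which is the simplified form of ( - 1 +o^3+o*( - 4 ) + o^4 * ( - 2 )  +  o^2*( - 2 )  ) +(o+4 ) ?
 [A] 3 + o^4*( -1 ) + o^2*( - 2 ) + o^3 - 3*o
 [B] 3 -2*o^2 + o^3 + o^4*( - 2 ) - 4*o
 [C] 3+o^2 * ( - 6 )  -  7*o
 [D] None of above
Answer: D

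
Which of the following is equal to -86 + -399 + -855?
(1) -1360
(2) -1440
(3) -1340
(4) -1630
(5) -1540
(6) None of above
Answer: 3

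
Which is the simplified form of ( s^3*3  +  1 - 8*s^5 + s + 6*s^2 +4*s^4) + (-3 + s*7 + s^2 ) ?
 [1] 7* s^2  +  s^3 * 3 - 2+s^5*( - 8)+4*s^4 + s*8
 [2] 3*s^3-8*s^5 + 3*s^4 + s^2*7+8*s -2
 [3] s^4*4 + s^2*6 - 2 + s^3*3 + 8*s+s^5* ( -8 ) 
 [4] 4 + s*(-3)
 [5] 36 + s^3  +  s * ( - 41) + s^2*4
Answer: 1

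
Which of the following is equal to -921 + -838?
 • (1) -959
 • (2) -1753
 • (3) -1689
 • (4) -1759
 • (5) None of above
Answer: 4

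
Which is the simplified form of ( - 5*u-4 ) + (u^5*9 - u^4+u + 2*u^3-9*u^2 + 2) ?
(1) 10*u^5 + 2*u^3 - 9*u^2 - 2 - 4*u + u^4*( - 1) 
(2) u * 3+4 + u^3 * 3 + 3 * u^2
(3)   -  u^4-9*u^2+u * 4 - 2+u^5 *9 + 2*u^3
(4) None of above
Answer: 4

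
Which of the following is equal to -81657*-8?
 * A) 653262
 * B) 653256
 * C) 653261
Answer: B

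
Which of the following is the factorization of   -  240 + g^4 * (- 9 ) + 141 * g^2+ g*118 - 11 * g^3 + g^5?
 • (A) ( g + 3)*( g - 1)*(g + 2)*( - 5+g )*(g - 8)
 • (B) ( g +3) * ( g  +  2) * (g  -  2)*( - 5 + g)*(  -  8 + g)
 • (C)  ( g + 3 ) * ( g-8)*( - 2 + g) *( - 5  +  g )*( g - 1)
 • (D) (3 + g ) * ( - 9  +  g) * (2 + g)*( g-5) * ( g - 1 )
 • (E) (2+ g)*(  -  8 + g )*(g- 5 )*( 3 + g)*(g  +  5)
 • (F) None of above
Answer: A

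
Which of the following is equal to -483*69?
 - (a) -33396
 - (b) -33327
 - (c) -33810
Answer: b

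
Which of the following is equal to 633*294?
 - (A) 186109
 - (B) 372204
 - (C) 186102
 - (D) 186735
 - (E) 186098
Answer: C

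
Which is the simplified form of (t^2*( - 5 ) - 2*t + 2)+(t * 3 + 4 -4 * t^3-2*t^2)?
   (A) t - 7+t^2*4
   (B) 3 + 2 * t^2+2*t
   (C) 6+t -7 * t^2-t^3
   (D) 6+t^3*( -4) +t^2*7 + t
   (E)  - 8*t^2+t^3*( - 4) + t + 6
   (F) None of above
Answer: F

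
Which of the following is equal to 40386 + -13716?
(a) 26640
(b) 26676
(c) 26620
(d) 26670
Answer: d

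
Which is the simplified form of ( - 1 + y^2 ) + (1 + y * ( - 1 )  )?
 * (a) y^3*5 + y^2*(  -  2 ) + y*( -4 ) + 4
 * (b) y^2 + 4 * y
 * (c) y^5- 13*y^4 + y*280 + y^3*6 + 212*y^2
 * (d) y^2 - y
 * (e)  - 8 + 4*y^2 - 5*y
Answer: d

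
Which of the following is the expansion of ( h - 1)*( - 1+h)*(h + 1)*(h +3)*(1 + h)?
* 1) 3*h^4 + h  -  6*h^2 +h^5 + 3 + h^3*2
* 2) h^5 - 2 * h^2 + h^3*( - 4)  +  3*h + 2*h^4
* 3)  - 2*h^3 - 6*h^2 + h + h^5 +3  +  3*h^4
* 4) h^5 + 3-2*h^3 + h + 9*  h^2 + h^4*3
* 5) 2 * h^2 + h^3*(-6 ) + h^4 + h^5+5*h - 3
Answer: 3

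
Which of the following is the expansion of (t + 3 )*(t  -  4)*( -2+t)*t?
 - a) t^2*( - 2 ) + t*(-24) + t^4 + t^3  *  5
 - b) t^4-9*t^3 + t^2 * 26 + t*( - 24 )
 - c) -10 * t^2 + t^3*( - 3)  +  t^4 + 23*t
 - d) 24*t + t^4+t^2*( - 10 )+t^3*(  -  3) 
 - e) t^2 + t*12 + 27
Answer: d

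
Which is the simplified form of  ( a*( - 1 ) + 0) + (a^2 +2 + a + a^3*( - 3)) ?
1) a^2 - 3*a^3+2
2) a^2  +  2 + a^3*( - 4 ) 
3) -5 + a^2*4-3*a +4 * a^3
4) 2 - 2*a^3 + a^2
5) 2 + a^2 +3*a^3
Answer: 1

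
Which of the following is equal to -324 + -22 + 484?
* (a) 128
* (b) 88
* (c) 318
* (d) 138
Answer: d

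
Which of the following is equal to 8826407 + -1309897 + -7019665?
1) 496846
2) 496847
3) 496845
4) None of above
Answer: 3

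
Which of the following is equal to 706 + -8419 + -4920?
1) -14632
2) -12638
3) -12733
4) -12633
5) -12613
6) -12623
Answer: 4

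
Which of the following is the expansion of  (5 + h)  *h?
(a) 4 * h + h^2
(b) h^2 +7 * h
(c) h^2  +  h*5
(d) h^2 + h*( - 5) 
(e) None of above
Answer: c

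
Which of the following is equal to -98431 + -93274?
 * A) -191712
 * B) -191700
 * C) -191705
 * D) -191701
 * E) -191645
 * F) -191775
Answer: C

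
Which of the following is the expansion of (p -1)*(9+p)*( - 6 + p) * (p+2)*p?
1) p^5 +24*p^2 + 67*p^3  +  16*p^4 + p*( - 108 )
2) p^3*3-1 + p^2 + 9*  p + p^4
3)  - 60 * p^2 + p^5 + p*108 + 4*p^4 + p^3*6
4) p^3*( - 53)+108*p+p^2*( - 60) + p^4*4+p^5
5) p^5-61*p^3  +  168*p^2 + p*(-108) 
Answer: 4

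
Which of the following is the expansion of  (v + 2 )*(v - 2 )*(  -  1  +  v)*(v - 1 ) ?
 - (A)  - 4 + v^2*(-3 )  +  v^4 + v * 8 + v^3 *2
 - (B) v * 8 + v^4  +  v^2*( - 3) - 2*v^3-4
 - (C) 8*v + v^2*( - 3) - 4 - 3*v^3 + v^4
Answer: B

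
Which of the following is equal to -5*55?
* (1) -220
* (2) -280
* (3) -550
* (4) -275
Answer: 4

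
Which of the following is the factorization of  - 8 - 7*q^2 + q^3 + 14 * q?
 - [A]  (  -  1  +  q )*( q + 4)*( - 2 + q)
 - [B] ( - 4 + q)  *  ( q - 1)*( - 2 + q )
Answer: B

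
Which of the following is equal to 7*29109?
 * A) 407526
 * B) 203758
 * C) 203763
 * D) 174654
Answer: C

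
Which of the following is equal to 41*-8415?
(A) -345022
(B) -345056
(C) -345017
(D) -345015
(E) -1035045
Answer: D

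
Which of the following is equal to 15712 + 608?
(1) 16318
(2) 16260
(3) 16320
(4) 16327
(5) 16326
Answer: 3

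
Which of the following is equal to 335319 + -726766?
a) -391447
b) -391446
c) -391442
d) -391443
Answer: a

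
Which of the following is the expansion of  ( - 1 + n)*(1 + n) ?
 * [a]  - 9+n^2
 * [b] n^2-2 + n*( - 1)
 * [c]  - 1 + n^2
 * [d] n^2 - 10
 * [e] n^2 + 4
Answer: c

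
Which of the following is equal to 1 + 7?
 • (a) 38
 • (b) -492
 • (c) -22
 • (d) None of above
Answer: d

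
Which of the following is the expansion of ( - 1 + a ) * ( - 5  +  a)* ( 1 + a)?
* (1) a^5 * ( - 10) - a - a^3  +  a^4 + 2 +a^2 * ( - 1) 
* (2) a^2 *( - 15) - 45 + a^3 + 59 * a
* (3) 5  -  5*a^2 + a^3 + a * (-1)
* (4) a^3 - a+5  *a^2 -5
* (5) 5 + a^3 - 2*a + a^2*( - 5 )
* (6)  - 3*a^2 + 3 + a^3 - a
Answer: 3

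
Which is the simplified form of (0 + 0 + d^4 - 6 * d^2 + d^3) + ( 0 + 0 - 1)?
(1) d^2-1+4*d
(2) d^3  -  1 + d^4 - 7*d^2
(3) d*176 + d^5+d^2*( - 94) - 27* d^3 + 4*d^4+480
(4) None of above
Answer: 4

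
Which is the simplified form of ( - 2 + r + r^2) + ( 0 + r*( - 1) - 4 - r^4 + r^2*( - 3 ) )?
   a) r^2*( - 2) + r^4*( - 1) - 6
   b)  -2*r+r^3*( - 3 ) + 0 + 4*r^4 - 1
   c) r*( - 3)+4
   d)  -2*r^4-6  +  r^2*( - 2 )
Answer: a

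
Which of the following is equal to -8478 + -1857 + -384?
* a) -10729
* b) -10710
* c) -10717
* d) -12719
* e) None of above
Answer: e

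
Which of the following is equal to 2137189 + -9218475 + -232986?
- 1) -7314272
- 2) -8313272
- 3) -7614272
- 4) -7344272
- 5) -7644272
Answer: 1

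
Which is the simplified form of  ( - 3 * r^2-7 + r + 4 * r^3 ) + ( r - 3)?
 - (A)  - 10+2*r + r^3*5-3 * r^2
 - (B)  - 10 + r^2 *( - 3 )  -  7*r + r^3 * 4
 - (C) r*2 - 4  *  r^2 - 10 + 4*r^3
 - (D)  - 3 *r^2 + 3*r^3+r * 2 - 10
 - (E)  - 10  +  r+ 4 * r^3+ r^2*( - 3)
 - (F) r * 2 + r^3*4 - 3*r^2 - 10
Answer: F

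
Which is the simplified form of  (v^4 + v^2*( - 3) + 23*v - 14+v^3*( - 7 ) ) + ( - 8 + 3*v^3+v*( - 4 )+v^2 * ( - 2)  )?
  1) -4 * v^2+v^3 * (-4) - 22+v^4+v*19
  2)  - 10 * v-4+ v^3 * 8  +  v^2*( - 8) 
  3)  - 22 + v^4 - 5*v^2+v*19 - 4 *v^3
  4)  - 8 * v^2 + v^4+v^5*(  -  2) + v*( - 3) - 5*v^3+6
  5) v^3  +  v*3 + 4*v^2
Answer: 3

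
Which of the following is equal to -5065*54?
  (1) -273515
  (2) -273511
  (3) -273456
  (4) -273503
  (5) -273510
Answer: 5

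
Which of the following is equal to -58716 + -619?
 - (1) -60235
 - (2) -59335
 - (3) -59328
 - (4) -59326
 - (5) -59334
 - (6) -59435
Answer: 2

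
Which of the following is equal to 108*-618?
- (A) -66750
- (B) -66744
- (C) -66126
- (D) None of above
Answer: B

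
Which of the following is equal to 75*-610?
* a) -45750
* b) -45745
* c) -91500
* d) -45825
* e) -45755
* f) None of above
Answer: a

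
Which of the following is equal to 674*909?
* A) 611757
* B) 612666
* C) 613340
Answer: B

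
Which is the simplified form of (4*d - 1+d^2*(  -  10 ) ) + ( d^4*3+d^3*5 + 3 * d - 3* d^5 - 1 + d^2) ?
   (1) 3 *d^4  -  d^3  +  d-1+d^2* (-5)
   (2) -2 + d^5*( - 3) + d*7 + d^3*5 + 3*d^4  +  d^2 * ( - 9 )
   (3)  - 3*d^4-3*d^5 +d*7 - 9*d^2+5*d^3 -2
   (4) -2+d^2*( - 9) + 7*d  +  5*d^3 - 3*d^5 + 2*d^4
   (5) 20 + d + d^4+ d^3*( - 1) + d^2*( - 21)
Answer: 2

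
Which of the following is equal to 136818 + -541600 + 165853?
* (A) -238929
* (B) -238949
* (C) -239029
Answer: A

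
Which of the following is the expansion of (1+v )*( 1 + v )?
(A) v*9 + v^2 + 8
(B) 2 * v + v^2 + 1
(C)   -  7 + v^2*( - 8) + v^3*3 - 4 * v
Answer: B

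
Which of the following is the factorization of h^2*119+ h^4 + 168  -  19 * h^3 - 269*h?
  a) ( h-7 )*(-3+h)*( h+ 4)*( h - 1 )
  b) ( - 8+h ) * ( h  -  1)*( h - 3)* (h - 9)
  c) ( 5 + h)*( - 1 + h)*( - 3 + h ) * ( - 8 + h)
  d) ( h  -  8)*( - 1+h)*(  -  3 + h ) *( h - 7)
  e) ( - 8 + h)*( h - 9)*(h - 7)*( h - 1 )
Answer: d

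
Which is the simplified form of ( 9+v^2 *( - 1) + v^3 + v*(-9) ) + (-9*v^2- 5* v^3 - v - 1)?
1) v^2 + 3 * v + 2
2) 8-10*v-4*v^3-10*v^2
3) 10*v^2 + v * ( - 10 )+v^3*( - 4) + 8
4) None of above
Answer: 2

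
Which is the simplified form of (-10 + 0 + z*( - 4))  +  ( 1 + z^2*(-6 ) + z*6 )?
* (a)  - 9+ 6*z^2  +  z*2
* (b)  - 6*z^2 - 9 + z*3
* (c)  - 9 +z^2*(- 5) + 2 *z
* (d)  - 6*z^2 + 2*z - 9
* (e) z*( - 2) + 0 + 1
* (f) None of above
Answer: d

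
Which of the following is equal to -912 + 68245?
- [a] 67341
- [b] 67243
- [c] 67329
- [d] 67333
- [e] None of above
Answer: d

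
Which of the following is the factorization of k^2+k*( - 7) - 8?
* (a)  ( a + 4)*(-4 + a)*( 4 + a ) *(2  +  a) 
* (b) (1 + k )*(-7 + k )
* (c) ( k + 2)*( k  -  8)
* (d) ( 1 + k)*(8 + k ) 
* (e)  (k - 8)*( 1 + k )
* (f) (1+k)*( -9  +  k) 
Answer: e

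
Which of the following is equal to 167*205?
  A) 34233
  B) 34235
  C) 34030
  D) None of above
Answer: B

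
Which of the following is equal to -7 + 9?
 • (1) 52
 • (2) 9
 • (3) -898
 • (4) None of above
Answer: 4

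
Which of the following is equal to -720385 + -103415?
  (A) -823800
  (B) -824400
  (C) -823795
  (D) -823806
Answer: A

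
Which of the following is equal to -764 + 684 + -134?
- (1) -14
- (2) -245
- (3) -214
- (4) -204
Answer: 3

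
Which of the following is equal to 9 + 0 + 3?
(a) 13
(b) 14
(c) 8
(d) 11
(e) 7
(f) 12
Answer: f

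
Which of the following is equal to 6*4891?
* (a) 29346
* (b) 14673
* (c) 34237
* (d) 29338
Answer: a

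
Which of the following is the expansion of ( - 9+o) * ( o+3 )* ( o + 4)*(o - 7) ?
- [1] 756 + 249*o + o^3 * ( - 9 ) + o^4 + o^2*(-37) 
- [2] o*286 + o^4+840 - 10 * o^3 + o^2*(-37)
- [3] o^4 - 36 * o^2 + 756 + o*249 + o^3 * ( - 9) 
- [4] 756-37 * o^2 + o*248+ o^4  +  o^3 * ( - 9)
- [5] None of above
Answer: 1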